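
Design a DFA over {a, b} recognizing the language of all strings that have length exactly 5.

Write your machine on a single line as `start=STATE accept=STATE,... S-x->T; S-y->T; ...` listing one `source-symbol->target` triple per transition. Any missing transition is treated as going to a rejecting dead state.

Count input length up to 6: every symbol moves from q0 toward q6, which means 'more than 5' and absorbs. Accept from {q5}.
With 7 states:
        a   b  
>  q0   q1  q1 
   q1   q2  q2 
   q2   q3  q3 
   q3   q4  q4 
   q4   q5  q5 
 * q5   q6  q6 
   q6   q6  q6 
(> = start, * = accepting)

start=q0; accept=q5; q0-a->q1; q0-b->q1; q1-a->q2; q1-b->q2; q2-a->q3; q2-b->q3; q3-a->q4; q3-b->q4; q4-a->q5; q4-b->q5; q5-a->q6; q5-b->q6; q6-a->q6; q6-b->q6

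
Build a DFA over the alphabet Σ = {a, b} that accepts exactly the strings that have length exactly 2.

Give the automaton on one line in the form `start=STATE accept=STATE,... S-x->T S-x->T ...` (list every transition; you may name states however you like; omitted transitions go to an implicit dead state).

Count input length up to 3: every symbol moves from S0 toward S3, which means 'more than 2' and absorbs. Accept from {S2}.
With 4 states:
        a   b  
>  S0   S1  S1 
   S1   S2  S2 
 * S2   S3  S3 
   S3   S3  S3 
(> = start, * = accepting)

start=S0 accept=S2 S0-a->S1 S0-b->S1 S1-a->S2 S1-b->S2 S2-a->S3 S2-b->S3 S3-a->S3 S3-b->S3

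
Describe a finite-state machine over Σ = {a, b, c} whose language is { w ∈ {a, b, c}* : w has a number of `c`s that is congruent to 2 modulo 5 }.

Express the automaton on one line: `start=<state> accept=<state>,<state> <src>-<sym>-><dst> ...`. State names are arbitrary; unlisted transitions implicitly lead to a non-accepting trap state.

The only thing that matters is how many `c`s have appeared, reduced mod 5. Use one state per residue: s0 for 0, …, s4 for 4. Reading `c` moves to the next residue; anything else stays put. s2 is accepting.
5 states suffice.
        a   b   c  
>  s0   s0  s0  s1 
   s1   s1  s1  s2 
 * s2   s2  s2  s3 
   s3   s3  s3  s4 
   s4   s4  s4  s0 
(> = start, * = accepting)

start=s0 accept=s2 s0-a->s0 s0-b->s0 s0-c->s1 s1-a->s1 s1-b->s1 s1-c->s2 s2-a->s2 s2-b->s2 s2-c->s3 s3-a->s3 s3-b->s3 s3-c->s4 s4-a->s4 s4-b->s4 s4-c->s0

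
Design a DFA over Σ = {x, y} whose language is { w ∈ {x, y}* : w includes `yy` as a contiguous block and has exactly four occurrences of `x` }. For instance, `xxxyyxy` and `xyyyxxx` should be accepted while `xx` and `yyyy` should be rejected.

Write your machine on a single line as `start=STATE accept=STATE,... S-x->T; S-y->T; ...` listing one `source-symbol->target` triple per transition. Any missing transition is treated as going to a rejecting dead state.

start=s0; accept=s15; s0-x->s1; s0-y->s2; s1-x->s3; s1-y->s4; s2-x->s1; s2-y->s5; s3-x->s6; s3-y->s7; s4-x->s3; s4-y->s8; s5-x->s8; s5-y->s5; s6-x->s9; s6-y->s10; s7-x->s6; s7-y->s11; s8-x->s11; s8-y->s8; s9-x->s12; s9-y->s13; s10-x->s9; s10-y->s14; s11-x->s14; s11-y->s11; s12-x->s12; s12-y->s12; s13-x->s12; s13-y->s15; s14-x->s15; s14-y->s14; s15-x->s12; s15-y->s15

Run two small machines in parallel and take their product. The first has 3 states tracking whether and how much of `yy` has been seen; the second has 6 states tracking the count of `x`s, saturating at 5. A product state is a pair (one from each), accepting exactly when both do. Minimizing collapses redundant product states.
          x    y  
>  s0     s1   s2 
   s1     s3   s4 
   s2     s1   s5 
   s3     s6   s7 
   s4     s3   s8 
   s5     s8   s5 
   s6     s9  s10 
   s7     s6  s11 
   s8    s11   s8 
   s9    s12  s13 
   s10    s9  s14 
   s11   s14  s11 
   s12   s12  s12 
   s13   s12  s15 
   s14   s15  s14 
 * s15   s12  s15 
(> = start, * = accepting)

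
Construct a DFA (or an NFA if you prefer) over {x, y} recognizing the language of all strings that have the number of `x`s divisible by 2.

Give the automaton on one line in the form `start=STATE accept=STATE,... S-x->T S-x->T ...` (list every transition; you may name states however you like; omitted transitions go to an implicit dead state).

start=S0 accept=S0 S0-x->S1 S0-y->S0 S1-x->S0 S1-y->S1

Keep the running count of `x`s modulo 2: each `x` advances along the cycle S0 → S1 → S0 while other symbols loop. Accept at S0.
A 2-state machine:
        x   y  
>* S0   S1  S0 
   S1   S0  S1 
(> = start, * = accepting)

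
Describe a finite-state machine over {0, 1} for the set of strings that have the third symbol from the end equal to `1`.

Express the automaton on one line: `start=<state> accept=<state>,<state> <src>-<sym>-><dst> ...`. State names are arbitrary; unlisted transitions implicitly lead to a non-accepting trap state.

start=S0 accept=S11,S12,S13,S14 S0-0->S1 S0-1->S2 S1-0->S3 S1-1->S4 S2-0->S5 S2-1->S6 S3-0->S7 S3-1->S8 S4-0->S9 S4-1->S10 S5-0->S11 S5-1->S12 S6-0->S13 S6-1->S14 S7-0->S7 S7-1->S8 S8-0->S9 S8-1->S10 S9-0->S11 S9-1->S12 S10-0->S13 S10-1->S14 S11-0->S7 S11-1->S8 S12-0->S9 S12-1->S10 S13-0->S11 S13-1->S12 S14-0->S13 S14-1->S14

A DFA must remember the last 3 symbols (since which symbol is third-to-last isn't known until the input ends). Use one state per possible window of the last ≤3 symbols; accept from those whose window starts with `1`.
With 15 states:
          0    1  
>  S0     S1   S2 
   S1     S3   S4 
   S2     S5   S6 
   S3     S7   S8 
   S4     S9  S10 
   S5    S11  S12 
   S6    S13  S14 
   S7     S7   S8 
   S8     S9  S10 
   S9    S11  S12 
   S10   S13  S14 
 * S11    S7   S8 
 * S12    S9  S10 
 * S13   S11  S12 
 * S14   S13  S14 
(> = start, * = accepting)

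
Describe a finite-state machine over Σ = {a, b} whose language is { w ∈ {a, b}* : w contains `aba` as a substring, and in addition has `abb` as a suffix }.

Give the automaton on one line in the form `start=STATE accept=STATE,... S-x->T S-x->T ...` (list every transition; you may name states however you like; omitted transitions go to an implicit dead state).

start=s0 accept=s5 s0-a->s1 s0-b->s0 s1-a->s1 s1-b->s2 s2-a->s3 s2-b->s0 s3-a->s3 s3-b->s4 s4-a->s3 s4-b->s5 s5-a->s3 s5-b->s6 s6-a->s3 s6-b->s6

Run two small machines in parallel and take their product. One (4 states) tracks whether and how much of `aba` has been seen; the other (4 states) tracks how much of the suffix `abb` has currently been matched. Each combined state is a pair, one component from each; accept when both components accept. After merging equivalent states the machine shrinks.
        a   b  
>  s0   s1  s0 
   s1   s1  s2 
   s2   s3  s0 
   s3   s3  s4 
   s4   s3  s5 
 * s5   s3  s6 
   s6   s3  s6 
(> = start, * = accepting)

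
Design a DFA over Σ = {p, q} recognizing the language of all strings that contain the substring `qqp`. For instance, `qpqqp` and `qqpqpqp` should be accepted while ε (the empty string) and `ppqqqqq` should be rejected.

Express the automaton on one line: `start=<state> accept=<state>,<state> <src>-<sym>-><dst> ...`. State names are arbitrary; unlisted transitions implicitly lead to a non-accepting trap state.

States s0..s2 record the length of the longest prefix of `qqp` that matches the current input suffix. Reaching s3 means `qqp` has been seen, and we stay there forever. Accept from s3.
        p   q  
>  s0   s0  s1 
   s1   s0  s2 
   s2   s3  s2 
 * s3   s3  s3 
(> = start, * = accepting)

start=s0 accept=s3 s0-p->s0 s0-q->s1 s1-p->s0 s1-q->s2 s2-p->s3 s2-q->s2 s3-p->s3 s3-q->s3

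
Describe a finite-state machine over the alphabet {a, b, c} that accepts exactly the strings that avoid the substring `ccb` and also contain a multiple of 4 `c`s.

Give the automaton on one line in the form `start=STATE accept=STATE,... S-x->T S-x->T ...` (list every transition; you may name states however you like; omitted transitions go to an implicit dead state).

start=q0 accept=q0,q10,q11 q0-a->q0 q0-b->q0 q0-c->q1 q1-a->q2 q1-b->q2 q1-c->q3 q2-a->q2 q2-b->q2 q2-c->q4 q3-a->q5 q3-b->q6 q3-c->q7 q4-a->q5 q4-b->q5 q4-c->q7 q5-a->q5 q5-b->q5 q5-c->q8 q6-a->q6 q6-b->q6 q6-c->q6 q7-a->q9 q7-b->q6 q7-c->q10 q8-a->q9 q8-b->q9 q8-c->q10 q9-a->q9 q9-b->q9 q9-c->q11 q10-a->q0 q10-b->q6 q10-c->q12 q11-a->q0 q11-b->q0 q11-c->q12 q12-a->q2 q12-b->q6 q12-c->q3

Run two small machines in parallel and take their product. One (4 states) tracks partial matches of the forbidden pattern `ccb`; the other (4 states) tracks the count of `c`s modulo 4. Each combined state is a pair, one component from each; accept when both components accept. After merging equivalent states the machine shrinks.
13 states suffice.
          a    b    c  
>* q0     q0   q0   q1 
   q1     q2   q2   q3 
   q2     q2   q2   q4 
   q3     q5   q6   q7 
   q4     q5   q5   q7 
   q5     q5   q5   q8 
   q6     q6   q6   q6 
   q7     q9   q6  q10 
   q8     q9   q9  q10 
   q9     q9   q9  q11 
 * q10    q0   q6  q12 
 * q11    q0   q0  q12 
   q12    q2   q6   q3 
(> = start, * = accepting)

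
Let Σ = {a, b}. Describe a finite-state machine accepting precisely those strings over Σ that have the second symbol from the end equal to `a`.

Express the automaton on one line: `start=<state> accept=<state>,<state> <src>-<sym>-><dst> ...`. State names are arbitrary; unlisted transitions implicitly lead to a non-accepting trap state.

start=q0 accept=q3,q4 q0-a->q1 q0-b->q2 q1-a->q3 q1-b->q4 q2-a->q5 q2-b->q6 q3-a->q3 q3-b->q4 q4-a->q5 q4-b->q6 q5-a->q3 q5-b->q4 q6-a->q5 q6-b->q6

A DFA must remember the last 2 symbols (since which symbol is second-to-last isn't known until the input ends). Use one state per possible window of the last ≤2 symbols; accept from those whose window starts with `a`.
        a   b  
>  q0   q1  q2 
   q1   q3  q4 
   q2   q5  q6 
 * q3   q3  q4 
 * q4   q5  q6 
   q5   q3  q4 
   q6   q5  q6 
(> = start, * = accepting)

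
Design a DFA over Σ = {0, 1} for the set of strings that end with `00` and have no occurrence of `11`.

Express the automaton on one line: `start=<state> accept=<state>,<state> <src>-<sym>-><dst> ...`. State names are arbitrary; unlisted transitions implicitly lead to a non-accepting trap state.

start=s0 accept=s3 s0-0->s1 s0-1->s2 s1-0->s3 s1-1->s2 s2-0->s1 s2-1->s4 s3-0->s3 s3-1->s2 s4-0->s4 s4-1->s4

Build one automaton per condition and run them in lockstep. The first has 3 states tracking how much of the suffix `00` has currently been matched; the second has 3 states tracking partial matches of the forbidden pattern `11`. A product state is a pair (one from each), accepting exactly when both do. Equivalent product states are then merged.
With 5 states:
        0   1  
>  s0   s1  s2 
   s1   s3  s2 
   s2   s1  s4 
 * s3   s3  s2 
   s4   s4  s4 
(> = start, * = accepting)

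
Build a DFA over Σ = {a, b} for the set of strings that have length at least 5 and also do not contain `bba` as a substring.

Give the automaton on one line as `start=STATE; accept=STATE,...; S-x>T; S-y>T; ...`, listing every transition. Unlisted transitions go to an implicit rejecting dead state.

start=s0; accept=s13,s14,s15; s0-a>s1; s0-b>s2; s1-a>s3; s1-b>s4; s2-a>s3; s2-b>s5; s3-a>s6; s3-b>s7; s4-a>s6; s4-b>s8; s5-a>s9; s5-b>s8; s6-a>s10; s6-b>s11; s7-a>s10; s7-b>s12; s8-a>s9; s8-b>s12; s9-a>s9; s9-b>s9; s10-a>s13; s10-b>s14; s11-a>s13; s11-b>s15; s12-a>s9; s12-b>s15; s13-a>s13; s13-b>s14; s14-a>s13; s14-b>s15; s15-a>s9; s15-b>s15

Run two small machines in parallel and take their product. The first has 7 states tracking the input length, saturating at 6; the second has 4 states tracking partial matches of the forbidden pattern `bba`. A product state is a pair (one from each), accepting exactly when both do. After merging equivalent states the machine shrinks.
With 16 states:
          a    b  
>  s0     s1   s2 
   s1     s3   s4 
   s2     s3   s5 
   s3     s6   s7 
   s4     s6   s8 
   s5     s9   s8 
   s6    s10  s11 
   s7    s10  s12 
   s8     s9  s12 
   s9     s9   s9 
   s10   s13  s14 
   s11   s13  s15 
   s12    s9  s15 
 * s13   s13  s14 
 * s14   s13  s15 
 * s15    s9  s15 
(> = start, * = accepting)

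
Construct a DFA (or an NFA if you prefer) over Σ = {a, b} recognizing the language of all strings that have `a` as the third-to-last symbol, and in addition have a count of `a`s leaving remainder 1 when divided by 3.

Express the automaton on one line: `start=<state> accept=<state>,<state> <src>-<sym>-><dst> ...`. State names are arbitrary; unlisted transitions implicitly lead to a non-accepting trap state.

Run two small machines in parallel and take their product. One (15 states) tracks the last 3 symbols read; the other (3 states) tracks the count of `a`s modulo 3. Each combined state is a pair, one component from each; accept when both components accept. After merging equivalent states the machine shrinks.
A 14-state machine:
          a    b  
>  q0     q1   q0 
   q1     q2   q3 
   q2     q4   q5 
   q3     q2   q6 
   q4     q7   q8 
   q5     q9   q5 
 * q6     q2  q10 
 * q7     q2  q11 
   q8    q12   q0 
   q9    q13   q8 
   q10    q2  q10 
 * q11    q2   q6 
 * q12    q2   q3 
   q13    q2  q11 
(> = start, * = accepting)

start=q0 accept=q6,q7,q11,q12 q0-a->q1 q0-b->q0 q1-a->q2 q1-b->q3 q2-a->q4 q2-b->q5 q3-a->q2 q3-b->q6 q4-a->q7 q4-b->q8 q5-a->q9 q5-b->q5 q6-a->q2 q6-b->q10 q7-a->q2 q7-b->q11 q8-a->q12 q8-b->q0 q9-a->q13 q9-b->q8 q10-a->q2 q10-b->q10 q11-a->q2 q11-b->q6 q12-a->q2 q12-b->q3 q13-a->q2 q13-b->q11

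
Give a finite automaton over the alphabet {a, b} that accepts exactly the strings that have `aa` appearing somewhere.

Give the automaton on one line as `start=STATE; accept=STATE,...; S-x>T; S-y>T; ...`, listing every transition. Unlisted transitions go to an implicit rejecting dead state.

start=S0; accept=S2; S0-a>S1; S0-b>S0; S1-a>S2; S1-b>S0; S2-a>S2; S2-b>S2

Track how much of `aa` has been matched so far: state S0 is no progress, S2 is the absorbing accept state reached once `aa` has occurred. Intermediate states record partial matches; on a mismatch, fall back to the longest reusable overlap.
3 states suffice.
        a   b  
>  S0   S1  S0 
   S1   S2  S0 
 * S2   S2  S2 
(> = start, * = accepting)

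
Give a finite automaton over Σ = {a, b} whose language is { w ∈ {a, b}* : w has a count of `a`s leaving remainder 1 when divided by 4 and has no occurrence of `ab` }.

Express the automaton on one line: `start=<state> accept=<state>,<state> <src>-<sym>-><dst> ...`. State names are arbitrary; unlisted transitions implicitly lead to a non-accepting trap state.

start=S0 accept=S1 S0-a->S1 S0-b->S0 S1-a->S2 S1-b->S3 S2-a->S4 S2-b->S3 S3-a->S3 S3-b->S3 S4-a->S5 S4-b->S3 S5-a->S1 S5-b->S3

Run two small machines in parallel and take their product. One (4 states) tracks the count of `a`s modulo 4; the other (3 states) tracks partial matches of the forbidden pattern `ab`. Each combined state is a pair, one component from each; accept when both components accept. Equivalent product states are then merged.
With 6 states:
        a   b  
>  S0   S1  S0 
 * S1   S2  S3 
   S2   S4  S3 
   S3   S3  S3 
   S4   S5  S3 
   S5   S1  S3 
(> = start, * = accepting)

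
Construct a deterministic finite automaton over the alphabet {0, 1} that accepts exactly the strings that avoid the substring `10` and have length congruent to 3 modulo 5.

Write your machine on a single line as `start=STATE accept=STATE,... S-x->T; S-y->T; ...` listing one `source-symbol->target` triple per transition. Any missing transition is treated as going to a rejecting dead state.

start=A; accept=G,H; A-0->B; A-1->C; B-0->D; B-1->E; C-0->F; C-1->E; D-0->G; D-1->H; E-0->F; E-1->H; F-0->F; F-1->F; G-0->I; G-1->J; H-0->F; H-1->J; I-0->A; I-1->K; J-0->F; J-1->K; K-0->F; K-1->C

Run two small machines in parallel and take their product. The first has 3 states tracking partial matches of the forbidden pattern `10`; the second has 5 states tracking the input length modulo 5. A product state is a pair (one from each), accepting exactly when both do. Equivalent product states are then merged.
       0  1 
>  A   B  C 
   B   D  E 
   C   F  E 
   D   G  H 
   E   F  H 
   F   F  F 
 * G   I  J 
 * H   F  J 
   I   A  K 
   J   F  K 
   K   F  C 
(> = start, * = accepting)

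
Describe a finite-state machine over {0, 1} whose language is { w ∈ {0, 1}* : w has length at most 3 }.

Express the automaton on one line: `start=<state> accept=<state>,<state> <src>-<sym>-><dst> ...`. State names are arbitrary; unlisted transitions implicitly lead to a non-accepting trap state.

start=s0 accept=s0,s1,s2,s3 s0-0->s1 s0-1->s1 s1-0->s2 s1-1->s2 s2-0->s3 s2-1->s3 s3-0->s4 s3-1->s4 s4-0->s4 s4-1->s4

Count input length up to 4: every symbol moves from s0 toward s4, which means 'more than 3' and absorbs. Accept from {s0, s1, s2, s3}.
5 states suffice.
        0   1  
>* s0   s1  s1 
 * s1   s2  s2 
 * s2   s3  s3 
 * s3   s4  s4 
   s4   s4  s4 
(> = start, * = accepting)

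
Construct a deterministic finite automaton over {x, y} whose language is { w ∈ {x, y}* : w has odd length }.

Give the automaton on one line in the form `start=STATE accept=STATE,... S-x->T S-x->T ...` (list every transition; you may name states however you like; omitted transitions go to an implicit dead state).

Only the length mod 2 matters, so use a 2-cycle: from any state, every input symbol moves to the next state, wrapping s1 back to s0. Mark s1 accepting.
With 2 states:
        x   y  
>  s0   s1  s1 
 * s1   s0  s0 
(> = start, * = accepting)

start=s0 accept=s1 s0-x->s1 s0-y->s1 s1-x->s0 s1-y->s0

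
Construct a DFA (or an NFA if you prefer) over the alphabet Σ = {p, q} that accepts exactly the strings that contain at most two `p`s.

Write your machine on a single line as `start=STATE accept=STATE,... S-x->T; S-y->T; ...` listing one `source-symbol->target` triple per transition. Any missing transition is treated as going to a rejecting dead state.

start=S0; accept=S0,S1,S2; S0-p->S1; S0-q->S0; S1-p->S2; S1-q->S1; S2-p->S3; S2-q->S2; S3-p->S3; S3-q->S3

Count `p`s, saturating at 3: states S0 through S2 mean 0 through 2 `p`s seen; S3 means more than 2. Each `p` increments (capped at S3); other symbols loop. Accept from {S0, S1, S2}.
A 4-state machine:
        p   q  
>* S0   S1  S0 
 * S1   S2  S1 
 * S2   S3  S2 
   S3   S3  S3 
(> = start, * = accepting)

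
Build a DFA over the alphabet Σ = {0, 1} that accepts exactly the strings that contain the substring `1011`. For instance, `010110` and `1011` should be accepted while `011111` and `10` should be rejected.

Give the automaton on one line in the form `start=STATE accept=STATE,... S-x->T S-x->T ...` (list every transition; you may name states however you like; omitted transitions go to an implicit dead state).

start=q0 accept=q4 q0-0->q0 q0-1->q1 q1-0->q2 q1-1->q1 q2-0->q0 q2-1->q3 q3-0->q2 q3-1->q4 q4-0->q4 q4-1->q4

States q0..q3 record the length of the longest prefix of `1011` that matches the current input suffix. Reaching q4 means `1011` has been seen, and we stay there forever. Accept from q4.
With 5 states:
        0   1  
>  q0   q0  q1 
   q1   q2  q1 
   q2   q0  q3 
   q3   q2  q4 
 * q4   q4  q4 
(> = start, * = accepting)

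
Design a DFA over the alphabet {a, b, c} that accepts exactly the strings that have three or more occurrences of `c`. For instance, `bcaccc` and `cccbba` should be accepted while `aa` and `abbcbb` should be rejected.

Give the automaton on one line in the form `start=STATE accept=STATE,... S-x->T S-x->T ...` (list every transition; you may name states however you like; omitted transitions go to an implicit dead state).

Count `c`s, saturating at 4: states S0 through S3 mean 0 through 3 `c`s seen; S4 means more than 3. Each `c` increments (capped at S4); other symbols loop. Accept from {S3, S4}.
A 5-state machine:
        a   b   c  
>  S0   S0  S0  S1 
   S1   S1  S1  S2 
   S2   S2  S2  S3 
 * S3   S3  S3  S4 
 * S4   S4  S4  S4 
(> = start, * = accepting)

start=S0 accept=S3,S4 S0-a->S0 S0-b->S0 S0-c->S1 S1-a->S1 S1-b->S1 S1-c->S2 S2-a->S2 S2-b->S2 S2-c->S3 S3-a->S3 S3-b->S3 S3-c->S4 S4-a->S4 S4-b->S4 S4-c->S4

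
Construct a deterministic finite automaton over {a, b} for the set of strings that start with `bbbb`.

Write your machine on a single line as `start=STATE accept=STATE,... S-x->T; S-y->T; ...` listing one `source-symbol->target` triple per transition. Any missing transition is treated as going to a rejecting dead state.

start=q0; accept=q4; q0-a->q5; q0-b->q1; q1-a->q5; q1-b->q2; q2-a->q5; q2-b->q3; q3-a->q5; q3-b->q4; q4-a->q4; q4-b->q4; q5-a->q5; q5-b->q5

Walk along `bbbb` while the input agrees: from q0 take `b` to q1, and so on. Any deviation drops to the rejecting sink q5. Once q4 is reached the prefix is confirmed and every continuation is accepted.
        a   b  
>  q0   q5  q1 
   q1   q5  q2 
   q2   q5  q3 
   q3   q5  q4 
 * q4   q4  q4 
   q5   q5  q5 
(> = start, * = accepting)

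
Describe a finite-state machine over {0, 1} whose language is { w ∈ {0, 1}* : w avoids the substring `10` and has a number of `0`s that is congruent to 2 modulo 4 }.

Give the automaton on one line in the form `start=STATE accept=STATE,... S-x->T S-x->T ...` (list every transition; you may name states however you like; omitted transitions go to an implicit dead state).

start=s0 accept=s3,s5 s0-0->s1 s0-1->s2 s1-0->s3 s1-1->s2 s2-0->s2 s2-1->s2 s3-0->s4 s3-1->s5 s4-0->s0 s4-1->s2 s5-0->s2 s5-1->s5

Build one automaton per condition and run them in lockstep. One (3 states) tracks partial matches of the forbidden pattern `10`; the other (4 states) tracks the count of `0`s modulo 4. Each combined state is a pair, one component from each; accept when both components accept. Minimizing collapses redundant product states.
A 6-state machine:
        0   1  
>  s0   s1  s2 
   s1   s3  s2 
   s2   s2  s2 
 * s3   s4  s5 
   s4   s0  s2 
 * s5   s2  s5 
(> = start, * = accepting)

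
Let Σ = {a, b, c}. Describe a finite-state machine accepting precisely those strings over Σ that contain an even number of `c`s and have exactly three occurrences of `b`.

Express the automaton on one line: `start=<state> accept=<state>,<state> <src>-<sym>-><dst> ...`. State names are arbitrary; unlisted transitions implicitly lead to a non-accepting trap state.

start=q0 accept=q5 q0-a->q0 q0-b->q1 q0-c->q2 q1-a->q1 q1-b->q3 q1-c->q4 q2-a->q2 q2-b->q4 q2-c->q0 q3-a->q3 q3-b->q5 q3-c->q6 q4-a->q4 q4-b->q6 q4-c->q1 q5-a->q5 q5-b->q7 q5-c->q8 q6-a->q6 q6-b->q8 q6-c->q3 q7-a->q7 q7-b->q7 q7-c->q7 q8-a->q8 q8-b->q7 q8-c->q5

Build one automaton per condition and run them in lockstep. One (2 states) tracks the count of `c`s modulo 2; the other (5 states) tracks the count of `b`s, saturating at 4. Each combined state is a pair, one component from each; accept when both components accept. Minimizing collapses redundant product states.
        a   b   c  
>  q0   q0  q1  q2 
   q1   q1  q3  q4 
   q2   q2  q4  q0 
   q3   q3  q5  q6 
   q4   q4  q6  q1 
 * q5   q5  q7  q8 
   q6   q6  q8  q3 
   q7   q7  q7  q7 
   q8   q8  q7  q5 
(> = start, * = accepting)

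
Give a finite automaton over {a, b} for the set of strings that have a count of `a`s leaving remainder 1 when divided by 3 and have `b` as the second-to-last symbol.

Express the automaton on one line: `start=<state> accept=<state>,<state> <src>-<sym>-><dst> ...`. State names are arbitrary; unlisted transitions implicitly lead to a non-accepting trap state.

Build one automaton per condition and run them in lockstep. The first has 3 states tracking the count of `a`s modulo 3; the second has 7 states tracking the last 2 symbols read. A product state is a pair (one from each), accepting exactly when both do. After merging equivalent states the machine shrinks.
        a   b  
>  q0   q1  q2 
   q1   q3  q4 
   q2   q5  q2 
   q3   q0  q3 
   q4   q3  q6 
 * q5   q3  q4 
 * q6   q3  q6 
(> = start, * = accepting)

start=q0 accept=q5,q6 q0-a->q1 q0-b->q2 q1-a->q3 q1-b->q4 q2-a->q5 q2-b->q2 q3-a->q0 q3-b->q3 q4-a->q3 q4-b->q6 q5-a->q3 q5-b->q4 q6-a->q3 q6-b->q6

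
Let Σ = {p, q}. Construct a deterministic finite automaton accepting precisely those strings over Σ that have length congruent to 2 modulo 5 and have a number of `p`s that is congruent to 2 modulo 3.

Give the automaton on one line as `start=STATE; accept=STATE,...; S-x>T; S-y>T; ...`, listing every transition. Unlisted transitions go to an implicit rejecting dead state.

start=S0; accept=S3; S0-p>S1; S0-q>S2; S1-p>S3; S1-q>S4; S2-p>S4; S2-q>S5; S3-p>S6; S3-q>S7; S4-p>S7; S4-q>S8; S5-p>S8; S5-q>S6; S6-p>S9; S6-q>S10; S7-p>S10; S7-q>S11; S8-p>S11; S8-q>S9; S9-p>S12; S9-q>S13; S10-p>S13; S10-q>S0; S11-p>S0; S11-q>S12; S12-p>S2; S12-q>S14; S13-p>S14; S13-q>S1; S14-p>S5; S14-q>S3

Run two small machines in parallel and take their product. The first has 5 states tracking the input length modulo 5; the second has 3 states tracking the count of `p`s modulo 3. A product state is a pair (one from each), accepting exactly when both do.
15 states suffice.
          p    q  
>  S0     S1   S2 
   S1     S3   S4 
   S2     S4   S5 
 * S3     S6   S7 
   S4     S7   S8 
   S5     S8   S6 
   S6     S9  S10 
   S7    S10  S11 
   S8    S11   S9 
   S9    S12  S13 
   S10   S13   S0 
   S11    S0  S12 
   S12    S2  S14 
   S13   S14   S1 
   S14    S5   S3 
(> = start, * = accepting)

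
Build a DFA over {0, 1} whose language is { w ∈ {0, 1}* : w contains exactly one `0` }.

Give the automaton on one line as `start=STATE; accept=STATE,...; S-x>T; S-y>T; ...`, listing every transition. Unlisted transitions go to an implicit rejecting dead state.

start=q0; accept=q1; q0-0>q1; q0-1>q0; q1-0>q2; q1-1>q1; q2-0>q2; q2-1>q2

Only the number of `0`s matters, and only up to 2. Make a chain q0 → q1 → q2 advanced by each `0` (with q2 absorbing); every other symbol self-loops. The accepting set is {q1}.
3 states suffice.
        0   1  
>  q0   q1  q0 
 * q1   q2  q1 
   q2   q2  q2 
(> = start, * = accepting)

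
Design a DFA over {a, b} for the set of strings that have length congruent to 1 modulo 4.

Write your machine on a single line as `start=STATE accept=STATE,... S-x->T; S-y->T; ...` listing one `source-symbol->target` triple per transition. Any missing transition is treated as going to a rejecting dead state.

Count input length modulo 4: every symbol advances one step around the cycle s0 → s1 → s2 → s3 → s0. Accept at s1.
        a   b  
>  s0   s1  s1 
 * s1   s2  s2 
   s2   s3  s3 
   s3   s0  s0 
(> = start, * = accepting)

start=s0; accept=s1; s0-a->s1; s0-b->s1; s1-a->s2; s1-b->s2; s2-a->s3; s2-b->s3; s3-a->s0; s3-b->s0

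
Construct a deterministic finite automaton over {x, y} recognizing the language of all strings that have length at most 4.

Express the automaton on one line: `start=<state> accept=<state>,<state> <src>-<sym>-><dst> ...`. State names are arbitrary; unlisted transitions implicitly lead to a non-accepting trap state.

start=s0 accept=s0,s1,s2,s3,s4 s0-x->s1 s0-y->s1 s1-x->s2 s1-y->s2 s2-x->s3 s2-y->s3 s3-x->s4 s3-y->s4 s4-x->s5 s4-y->s5 s5-x->s5 s5-y->s5

We only need to distinguish lengths 0, 1, …, 4, and '>4'. Chain s0 → s1 → s2 → s3 → s4 → s5 on every symbol, with s5 looping. Accepting states: {s0, s1, s2, s3, s4}.
With 6 states:
        x   y  
>* s0   s1  s1 
 * s1   s2  s2 
 * s2   s3  s3 
 * s3   s4  s4 
 * s4   s5  s5 
   s5   s5  s5 
(> = start, * = accepting)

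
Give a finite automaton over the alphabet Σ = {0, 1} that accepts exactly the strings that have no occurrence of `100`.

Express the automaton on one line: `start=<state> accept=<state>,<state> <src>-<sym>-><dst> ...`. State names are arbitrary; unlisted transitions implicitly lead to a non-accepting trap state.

This is the complement of 'contains `100`'. Use the same substring-matching states — A through D holding how much of `100` has just been matched — but flip the accepting set: everything except the trap D accepts.
       0  1 
>* A   A  B 
 * B   C  B 
 * C   D  B 
   D   D  D 
(> = start, * = accepting)

start=A accept=A,B,C A-0->A A-1->B B-0->C B-1->B C-0->D C-1->B D-0->D D-1->D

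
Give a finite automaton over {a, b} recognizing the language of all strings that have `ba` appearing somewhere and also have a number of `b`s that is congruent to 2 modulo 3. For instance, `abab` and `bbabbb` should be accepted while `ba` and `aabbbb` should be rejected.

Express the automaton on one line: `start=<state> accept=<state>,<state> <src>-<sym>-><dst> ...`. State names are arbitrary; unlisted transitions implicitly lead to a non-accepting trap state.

Build one automaton per condition and run them in lockstep. The first has 3 states tracking whether and how much of `ba` has been seen; the second has 3 states tracking the count of `b`s modulo 3. A product state is a pair (one from each), accepting exactly when both do.
7 states suffice.
        a   b  
>  q0   q0  q1 
   q1   q2  q3 
   q2   q2  q4 
   q3   q4  q5 
 * q4   q4  q6 
   q5   q6  q1 
   q6   q6  q2 
(> = start, * = accepting)

start=q0 accept=q4 q0-a->q0 q0-b->q1 q1-a->q2 q1-b->q3 q2-a->q2 q2-b->q4 q3-a->q4 q3-b->q5 q4-a->q4 q4-b->q6 q5-a->q6 q5-b->q1 q6-a->q6 q6-b->q2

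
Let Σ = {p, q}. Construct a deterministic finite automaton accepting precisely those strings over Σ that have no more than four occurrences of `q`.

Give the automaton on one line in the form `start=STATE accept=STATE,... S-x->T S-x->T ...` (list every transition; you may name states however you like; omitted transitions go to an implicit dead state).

Count `q`s, saturating at 5: states S0 through S4 mean 0 through 4 `q`s seen; S5 means more than 4. Each `q` increments (capped at S5); other symbols loop. Accept from {S0, S1, S2, S3, S4}.
A 6-state machine:
        p   q  
>* S0   S0  S1 
 * S1   S1  S2 
 * S2   S2  S3 
 * S3   S3  S4 
 * S4   S4  S5 
   S5   S5  S5 
(> = start, * = accepting)

start=S0 accept=S0,S1,S2,S3,S4 S0-p->S0 S0-q->S1 S1-p->S1 S1-q->S2 S2-p->S2 S2-q->S3 S3-p->S3 S3-q->S4 S4-p->S4 S4-q->S5 S5-p->S5 S5-q->S5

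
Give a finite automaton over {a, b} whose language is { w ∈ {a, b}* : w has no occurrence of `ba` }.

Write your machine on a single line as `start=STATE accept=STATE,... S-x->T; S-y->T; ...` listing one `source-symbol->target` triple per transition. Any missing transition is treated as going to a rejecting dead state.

This is the complement of 'contains `ba`'. Use the same substring-matching states — q0 through q2 holding how much of `ba` has just been matched — but flip the accepting set: everything except the trap q2 accepts.
With 3 states:
        a   b  
>* q0   q0  q1 
 * q1   q2  q1 
   q2   q2  q2 
(> = start, * = accepting)

start=q0; accept=q0,q1; q0-a->q0; q0-b->q1; q1-a->q2; q1-b->q1; q2-a->q2; q2-b->q2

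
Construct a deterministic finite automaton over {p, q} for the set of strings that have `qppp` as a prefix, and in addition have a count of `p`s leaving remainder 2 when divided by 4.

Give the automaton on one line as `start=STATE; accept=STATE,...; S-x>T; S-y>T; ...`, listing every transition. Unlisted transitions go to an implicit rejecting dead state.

Build one automaton per condition and run them in lockstep. One (6 states) tracks whether the input so far still matches the prefix `qppp`; the other (4 states) tracks the count of `p`s modulo 4. Each combined state is a pair, one component from each; accept when both components accept. Equivalent product states are then merged.
A 9-state machine:
        p   q  
>  s0   s1  s2 
   s1   s1  s1 
   s2   s3  s1 
   s3   s4  s1 
   s4   s5  s1 
   s5   s6  s5 
   s6   s7  s6 
   s7   s8  s7 
 * s8   s5  s8 
(> = start, * = accepting)

start=s0; accept=s8; s0-p>s1; s0-q>s2; s1-p>s1; s1-q>s1; s2-p>s3; s2-q>s1; s3-p>s4; s3-q>s1; s4-p>s5; s4-q>s1; s5-p>s6; s5-q>s5; s6-p>s7; s6-q>s6; s7-p>s8; s7-q>s7; s8-p>s5; s8-q>s8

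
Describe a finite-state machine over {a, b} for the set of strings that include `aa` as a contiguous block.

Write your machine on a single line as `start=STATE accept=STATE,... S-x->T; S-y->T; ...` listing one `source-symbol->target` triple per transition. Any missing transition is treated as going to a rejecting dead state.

Track how much of `aa` has been matched so far: state s0 is no progress, s2 is the absorbing accept state reached once `aa` has occurred. Intermediate states record partial matches; on a mismatch, fall back to the longest reusable overlap.
        a   b  
>  s0   s1  s0 
   s1   s2  s0 
 * s2   s2  s2 
(> = start, * = accepting)

start=s0; accept=s2; s0-a->s1; s0-b->s0; s1-a->s2; s1-b->s0; s2-a->s2; s2-b->s2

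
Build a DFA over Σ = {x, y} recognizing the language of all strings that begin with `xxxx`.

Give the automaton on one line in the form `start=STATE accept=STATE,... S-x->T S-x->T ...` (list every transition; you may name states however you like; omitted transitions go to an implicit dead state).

Walk along `xxxx` while the input agrees: from A take `x` to B, and so on. Any deviation drops to the rejecting sink F. Once E is reached the prefix is confirmed and every continuation is accepted.
       x  y 
>  A   B  F 
   B   C  F 
   C   D  F 
   D   E  F 
 * E   E  E 
   F   F  F 
(> = start, * = accepting)

start=A accept=E A-x->B A-y->F B-x->C B-y->F C-x->D C-y->F D-x->E D-y->F E-x->E E-y->E F-x->F F-y->F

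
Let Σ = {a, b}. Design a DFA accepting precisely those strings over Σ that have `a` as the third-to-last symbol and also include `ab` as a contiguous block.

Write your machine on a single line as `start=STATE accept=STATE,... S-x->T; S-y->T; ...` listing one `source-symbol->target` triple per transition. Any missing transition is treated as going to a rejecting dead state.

start=s0; accept=s8,s9,s10,s18; s0-a->s1; s0-b->s2; s1-a->s3; s1-b->s4; s2-a->s5; s2-b->s6; s3-a->s7; s3-b->s8; s4-a->s9; s4-b->s10; s5-a->s11; s5-b->s12; s6-a->s13; s6-b->s14; s7-a->s7; s7-b->s8; s8-a->s9; s8-b->s10; s9-a->s15; s9-b->s12; s10-a->s16; s10-b->s17; s11-a->s7; s11-b->s8; s12-a->s9; s12-b->s10; s13-a->s11; s13-b->s12; s14-a->s13; s14-b->s14; s15-a->s18; s15-b->s8; s16-a->s15; s16-b->s12; s17-a->s16; s17-b->s17; s18-a->s18; s18-b->s8

Handle the two conditions separately and then intersect. The first has 15 states tracking the last 3 symbols read; the second has 3 states tracking whether and how much of `ab` has been seen. A product state is a pair (one from each), accepting exactly when both do.
          a    b  
>  s0     s1   s2 
   s1     s3   s4 
   s2     s5   s6 
   s3     s7   s8 
   s4     s9  s10 
   s5    s11  s12 
   s6    s13  s14 
   s7     s7   s8 
 * s8     s9  s10 
 * s9    s15  s12 
 * s10   s16  s17 
   s11    s7   s8 
   s12    s9  s10 
   s13   s11  s12 
   s14   s13  s14 
   s15   s18   s8 
   s16   s15  s12 
   s17   s16  s17 
 * s18   s18   s8 
(> = start, * = accepting)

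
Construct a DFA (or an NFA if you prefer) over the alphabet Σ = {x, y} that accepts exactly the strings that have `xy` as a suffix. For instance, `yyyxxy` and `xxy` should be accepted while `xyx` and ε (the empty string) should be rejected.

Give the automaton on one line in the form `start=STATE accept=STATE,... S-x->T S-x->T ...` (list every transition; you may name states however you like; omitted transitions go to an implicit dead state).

start=q0 accept=q2 q0-x->q1 q0-y->q0 q1-x->q1 q1-y->q2 q2-x->q1 q2-y->q0

Remember how much of `xy` the current input suffix matches. State q0 means no match yet; q1 means the last symbol is `x`; q2 means the last 2 symbols are `xy`. Only q2 accepts. On a mismatch, fall back to the longest proper suffix that is still a prefix of `xy`.
A 3-state machine:
        x   y  
>  q0   q1  q0 
   q1   q1  q2 
 * q2   q1  q0 
(> = start, * = accepting)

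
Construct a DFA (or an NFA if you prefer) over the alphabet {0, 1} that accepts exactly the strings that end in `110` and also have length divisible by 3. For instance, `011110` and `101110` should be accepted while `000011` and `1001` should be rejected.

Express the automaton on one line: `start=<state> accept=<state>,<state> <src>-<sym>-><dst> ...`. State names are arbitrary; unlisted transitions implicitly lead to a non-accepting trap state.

start=q0 accept=q5 q0-0->q1 q0-1->q2 q1-0->q3 q1-1->q3 q2-0->q3 q2-1->q4 q3-0->q0 q3-1->q0 q4-0->q5 q4-1->q0 q5-0->q1 q5-1->q2

Handle the two conditions separately and then intersect. One (4 states) tracks how much of the suffix `110` has currently been matched; the other (3 states) tracks the input length modulo 3. Each combined state is a pair, one component from each; accept when both components accept. Minimizing collapses redundant product states.
A 6-state machine:
        0   1  
>  q0   q1  q2 
   q1   q3  q3 
   q2   q3  q4 
   q3   q0  q0 
   q4   q5  q0 
 * q5   q1  q2 
(> = start, * = accepting)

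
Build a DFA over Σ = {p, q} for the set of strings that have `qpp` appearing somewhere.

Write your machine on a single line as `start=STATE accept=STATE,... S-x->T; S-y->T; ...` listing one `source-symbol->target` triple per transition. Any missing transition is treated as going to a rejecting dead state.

start=S0; accept=S3; S0-p->S0; S0-q->S1; S1-p->S2; S1-q->S1; S2-p->S3; S2-q->S1; S3-p->S3; S3-q->S3

Track how much of `qpp` has been matched so far: state S0 is no progress, S3 is the absorbing accept state reached once `qpp` has occurred. Intermediate states record partial matches; on a mismatch, fall back to the longest reusable overlap.
With 4 states:
        p   q  
>  S0   S0  S1 
   S1   S2  S1 
   S2   S3  S1 
 * S3   S3  S3 
(> = start, * = accepting)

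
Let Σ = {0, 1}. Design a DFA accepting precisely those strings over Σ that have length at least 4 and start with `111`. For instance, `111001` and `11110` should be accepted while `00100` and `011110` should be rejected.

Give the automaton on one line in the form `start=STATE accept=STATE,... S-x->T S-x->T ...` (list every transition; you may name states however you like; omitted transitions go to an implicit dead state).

Handle the two conditions separately and then intersect. One (6 states) tracks the input length, saturating at 5; the other (5 states) tracks whether the input so far still matches the prefix `111`. Each combined state is a pair, one component from each; accept when both components accept. Equivalent product states are then merged.
With 6 states:
        0   1  
>  q0   q1  q2 
   q1   q1  q1 
   q2   q1  q3 
   q3   q1  q4 
   q4   q5  q5 
 * q5   q5  q5 
(> = start, * = accepting)

start=q0 accept=q5 q0-0->q1 q0-1->q2 q1-0->q1 q1-1->q1 q2-0->q1 q2-1->q3 q3-0->q1 q3-1->q4 q4-0->q5 q4-1->q5 q5-0->q5 q5-1->q5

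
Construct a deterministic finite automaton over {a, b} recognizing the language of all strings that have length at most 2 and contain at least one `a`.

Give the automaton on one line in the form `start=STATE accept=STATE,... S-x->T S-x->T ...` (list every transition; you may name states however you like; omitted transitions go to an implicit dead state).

start=s0 accept=s1,s3,s4 s0-a->s1 s0-b->s2 s1-a->s3 s1-b->s4 s2-a->s4 s2-b->s5 s3-a->s6 s3-b->s6 s4-a->s6 s4-b->s7 s5-a->s7 s5-b->s8 s6-a->s6 s6-b->s6 s7-a->s6 s7-b->s7 s8-a->s7 s8-b->s8

Run two small machines in parallel and take their product. One (4 states) tracks the input length, saturating at 3; the other (3 states) tracks the count of `a`s, saturating at 2. Each combined state is a pair, one component from each; accept when both components accept.
        a   b  
>  s0   s1  s2 
 * s1   s3  s4 
   s2   s4  s5 
 * s3   s6  s6 
 * s4   s6  s7 
   s5   s7  s8 
   s6   s6  s6 
   s7   s6  s7 
   s8   s7  s8 
(> = start, * = accepting)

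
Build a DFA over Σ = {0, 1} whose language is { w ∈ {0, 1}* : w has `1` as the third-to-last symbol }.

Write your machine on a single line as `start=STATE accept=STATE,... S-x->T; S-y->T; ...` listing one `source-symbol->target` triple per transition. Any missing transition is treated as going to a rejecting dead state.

A DFA must remember the last 3 symbols (since which symbol is third-to-last isn't known until the input ends). Use one state per possible window of the last ≤3 symbols; accept from those whose window starts with `1`.
15 states suffice.
          0    1  
>  s0     s1   s2 
   s1     s3   s4 
   s2     s5   s6 
   s3     s7   s8 
   s4     s9  s10 
   s5    s11  s12 
   s6    s13  s14 
   s7     s7   s8 
   s8     s9  s10 
   s9    s11  s12 
   s10   s13  s14 
 * s11    s7   s8 
 * s12    s9  s10 
 * s13   s11  s12 
 * s14   s13  s14 
(> = start, * = accepting)

start=s0; accept=s11,s12,s13,s14; s0-0->s1; s0-1->s2; s1-0->s3; s1-1->s4; s2-0->s5; s2-1->s6; s3-0->s7; s3-1->s8; s4-0->s9; s4-1->s10; s5-0->s11; s5-1->s12; s6-0->s13; s6-1->s14; s7-0->s7; s7-1->s8; s8-0->s9; s8-1->s10; s9-0->s11; s9-1->s12; s10-0->s13; s10-1->s14; s11-0->s7; s11-1->s8; s12-0->s9; s12-1->s10; s13-0->s11; s13-1->s12; s14-0->s13; s14-1->s14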